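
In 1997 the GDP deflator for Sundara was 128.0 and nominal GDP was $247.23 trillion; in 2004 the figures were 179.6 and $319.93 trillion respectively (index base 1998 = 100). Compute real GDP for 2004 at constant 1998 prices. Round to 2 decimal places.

$178.13 trillion

Real GDP = Nominal / (GDP deflator/100) = 319.93 / 1.796 = 178.13.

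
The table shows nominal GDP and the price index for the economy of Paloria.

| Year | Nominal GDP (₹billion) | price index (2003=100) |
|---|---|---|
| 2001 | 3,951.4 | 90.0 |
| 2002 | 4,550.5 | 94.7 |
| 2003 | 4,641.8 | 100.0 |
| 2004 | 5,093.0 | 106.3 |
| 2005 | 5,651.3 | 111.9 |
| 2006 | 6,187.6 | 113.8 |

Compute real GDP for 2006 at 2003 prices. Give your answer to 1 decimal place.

₹5,437.3 billion

Real GDP 2006 = 6187.6 / 1.138 = 5437.26.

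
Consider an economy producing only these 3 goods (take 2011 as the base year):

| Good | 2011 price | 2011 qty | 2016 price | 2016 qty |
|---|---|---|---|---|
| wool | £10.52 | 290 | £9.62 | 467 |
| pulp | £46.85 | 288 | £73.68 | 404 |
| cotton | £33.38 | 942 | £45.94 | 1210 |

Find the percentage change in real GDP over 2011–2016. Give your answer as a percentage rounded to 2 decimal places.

Real GDP 2011 = Nominal GDP 2011 = 10.52·290 + 46.85·288 + 33.38·942 = 47987.56.
Real GDP 2016 (at 2011 prices) = 10.52·467 + 46.85·404 + 33.38·1210 = 64230.04.
Real growth = 64230.04/47987.56 − 1 = 0.3385.

33.85%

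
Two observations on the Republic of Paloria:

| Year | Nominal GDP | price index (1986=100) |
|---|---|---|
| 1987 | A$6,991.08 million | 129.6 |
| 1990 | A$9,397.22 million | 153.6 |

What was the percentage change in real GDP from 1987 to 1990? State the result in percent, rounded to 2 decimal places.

13.41%

Real GDP 1987 = 6991.08 / 1.296 = 5394.35.
Real GDP 1990 = 9397.22 / 1.536 = 6117.98.
Real growth = 6117.98 / 5394.35 − 1 = 0.1341.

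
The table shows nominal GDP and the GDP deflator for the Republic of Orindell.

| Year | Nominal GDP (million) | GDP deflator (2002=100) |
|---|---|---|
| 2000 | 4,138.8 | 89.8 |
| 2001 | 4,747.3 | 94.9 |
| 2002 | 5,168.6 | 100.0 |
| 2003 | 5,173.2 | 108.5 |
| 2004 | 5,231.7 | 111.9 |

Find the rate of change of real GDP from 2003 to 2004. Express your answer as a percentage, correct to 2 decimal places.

-1.94%

Real GDP 2003 = 5173.2/1.085 = 4767.93.
Real GDP 2004 = 5231.7/1.119 = 4675.34.
Change = 4675.34/4767.93 − 1 = -0.0194.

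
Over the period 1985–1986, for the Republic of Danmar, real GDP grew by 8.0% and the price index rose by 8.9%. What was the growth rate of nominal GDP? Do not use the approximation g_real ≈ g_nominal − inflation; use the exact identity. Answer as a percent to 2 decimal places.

17.61%

(1 + g_nom) = (1 + g_real)(1 + π) = 1.0800 × 1.0890 = 1.17612.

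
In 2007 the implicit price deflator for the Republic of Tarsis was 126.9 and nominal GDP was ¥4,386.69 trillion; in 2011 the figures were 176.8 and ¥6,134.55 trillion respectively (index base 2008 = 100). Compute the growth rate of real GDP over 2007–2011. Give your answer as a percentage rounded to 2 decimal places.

0.37%

Real GDP 2007 = 4386.69 / 1.269 = 3456.81.
Real GDP 2011 = 6134.55 / 1.768 = 3469.77.
Real growth = 3469.77 / 3456.81 − 1 = 0.0037.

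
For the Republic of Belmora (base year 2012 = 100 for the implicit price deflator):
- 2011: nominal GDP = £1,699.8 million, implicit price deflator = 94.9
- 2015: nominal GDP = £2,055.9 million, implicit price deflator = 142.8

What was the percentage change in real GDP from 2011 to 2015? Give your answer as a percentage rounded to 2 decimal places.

-19.62%

Deflate each year: 2011 → 1699.8/0.949 = 1791.15; 2015 → 2055.9/1.428 = 1439.71.
So real GDP changed by 1439.71/1791.15 − 1 = -0.1962, i.e. -19.62%.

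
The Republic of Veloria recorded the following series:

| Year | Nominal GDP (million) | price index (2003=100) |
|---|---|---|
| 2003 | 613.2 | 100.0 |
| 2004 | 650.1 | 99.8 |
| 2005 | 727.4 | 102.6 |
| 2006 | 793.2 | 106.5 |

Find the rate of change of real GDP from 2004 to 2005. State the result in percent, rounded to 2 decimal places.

Real GDP 2004 = 650.1/0.998 = 651.40.
Real GDP 2005 = 727.4/1.026 = 708.97.
Change = 708.97/651.40 − 1 = 0.0884.

8.84%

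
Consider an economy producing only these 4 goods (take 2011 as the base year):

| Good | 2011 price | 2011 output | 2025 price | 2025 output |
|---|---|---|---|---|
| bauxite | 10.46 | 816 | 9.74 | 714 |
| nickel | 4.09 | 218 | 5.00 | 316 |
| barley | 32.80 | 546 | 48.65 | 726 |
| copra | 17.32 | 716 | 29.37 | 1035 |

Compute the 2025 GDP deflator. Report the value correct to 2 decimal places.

147.03

Nominal GDP 2025 = 9.74·714 + 5.00·316 + 48.65·726 + 29.37·1035 = 74252.21.
Real GDP 2025 (at 2011 prices) = 10.46·714 + 4.09·316 + 32.80·726 + 17.32·1035 = 50499.88.
Deflator = Nominal/Real × 100 = 74252.21/50499.88 × 100 = 147.034.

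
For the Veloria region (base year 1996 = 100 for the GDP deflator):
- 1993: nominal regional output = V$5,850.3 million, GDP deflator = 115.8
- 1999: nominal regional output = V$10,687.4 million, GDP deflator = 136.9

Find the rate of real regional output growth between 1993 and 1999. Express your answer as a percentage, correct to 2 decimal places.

54.53%

Real regional output 1993 = 5850.3 / 1.158 = 5052.07.
Real regional output 1999 = 10687.4 / 1.369 = 7806.72.
Real growth = 7806.72 / 5052.07 − 1 = 0.5453.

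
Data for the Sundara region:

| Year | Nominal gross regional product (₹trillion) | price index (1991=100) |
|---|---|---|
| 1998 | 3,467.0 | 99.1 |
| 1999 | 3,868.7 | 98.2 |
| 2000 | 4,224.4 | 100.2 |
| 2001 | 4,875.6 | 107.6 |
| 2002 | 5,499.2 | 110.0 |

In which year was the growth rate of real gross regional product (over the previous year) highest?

1999: real = 3868.7/0.982 = 3939.61; growth vs 1998 (3498.49) = 12.61%.
2000: real = 4224.4/1.002 = 4215.97; growth vs 1999 (3939.61) = 7.01%.
2001: real = 4875.6/1.076 = 4531.23; growth vs 2000 (4215.97) = 7.48%.
2002: real = 5499.2/1.100 = 4999.27; growth vs 2001 (4531.23) = 10.33%.

1999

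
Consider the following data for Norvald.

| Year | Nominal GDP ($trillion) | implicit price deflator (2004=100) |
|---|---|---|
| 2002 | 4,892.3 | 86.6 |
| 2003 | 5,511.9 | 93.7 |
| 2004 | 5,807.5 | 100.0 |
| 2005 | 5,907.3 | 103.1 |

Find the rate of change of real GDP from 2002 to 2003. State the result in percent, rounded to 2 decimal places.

Real GDP 2002 = 4892.3/0.866 = 5649.31.
Real GDP 2003 = 5511.9/0.937 = 5882.50.
Change = 5882.50/5649.31 − 1 = 0.0413.

4.13%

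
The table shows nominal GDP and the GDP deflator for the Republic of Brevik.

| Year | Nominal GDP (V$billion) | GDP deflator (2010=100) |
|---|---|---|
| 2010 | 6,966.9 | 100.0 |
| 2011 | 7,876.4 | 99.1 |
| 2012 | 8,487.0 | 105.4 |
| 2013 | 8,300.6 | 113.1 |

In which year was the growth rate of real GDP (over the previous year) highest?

2011

2011: real = 7876.4/0.991 = 7947.93; growth vs 2010 (6966.90) = 14.08%.
2012: real = 8487.0/1.054 = 8052.18; growth vs 2011 (7947.93) = 1.31%.
2013: real = 8300.6/1.131 = 7339.17; growth vs 2012 (8052.18) = -8.85%.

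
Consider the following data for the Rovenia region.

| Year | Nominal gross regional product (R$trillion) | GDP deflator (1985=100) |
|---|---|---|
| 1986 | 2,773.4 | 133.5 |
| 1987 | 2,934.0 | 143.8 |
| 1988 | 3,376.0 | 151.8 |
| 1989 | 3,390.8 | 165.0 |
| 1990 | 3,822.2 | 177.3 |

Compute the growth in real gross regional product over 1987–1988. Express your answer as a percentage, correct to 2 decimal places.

Real gross regional product 1987 = 2934.0/1.438 = 2040.33.
Real gross regional product 1988 = 3376.0/1.518 = 2223.98.
Change = 2223.98/2040.33 − 1 = 0.0900.

9.00%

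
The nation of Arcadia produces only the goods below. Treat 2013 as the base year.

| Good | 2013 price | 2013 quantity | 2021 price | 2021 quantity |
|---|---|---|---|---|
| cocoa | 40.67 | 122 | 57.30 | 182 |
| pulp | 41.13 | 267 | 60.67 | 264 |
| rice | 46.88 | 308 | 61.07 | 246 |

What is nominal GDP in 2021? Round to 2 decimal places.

41468.70

Nominal GDP 2021 = Σ (p_2021 × q_2021) = 57.30·182 + 60.67·264 + 61.07·246 = 41468.70.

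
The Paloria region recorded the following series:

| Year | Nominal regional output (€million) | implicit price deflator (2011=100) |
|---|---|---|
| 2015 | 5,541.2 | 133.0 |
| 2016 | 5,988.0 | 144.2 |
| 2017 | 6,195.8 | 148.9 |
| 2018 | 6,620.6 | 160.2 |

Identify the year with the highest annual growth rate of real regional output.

2016: real = 5988.0/1.442 = 4152.57; growth vs 2015 (4166.32) = -0.33%.
2017: real = 6195.8/1.489 = 4161.05; growth vs 2016 (4152.57) = 0.20%.
2018: real = 6620.6/1.602 = 4132.71; growth vs 2017 (4161.05) = -0.68%.

2017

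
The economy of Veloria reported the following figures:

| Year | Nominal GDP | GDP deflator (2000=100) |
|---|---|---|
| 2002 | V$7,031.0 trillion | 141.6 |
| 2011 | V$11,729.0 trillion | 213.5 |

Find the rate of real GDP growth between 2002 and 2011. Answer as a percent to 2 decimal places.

Deflate each year: 2002 → 7031.0/1.416 = 4965.40; 2011 → 11729.0/2.135 = 5493.68.
So real GDP changed by 5493.68/4965.40 − 1 = 0.1064, i.e. 10.64%.

10.64%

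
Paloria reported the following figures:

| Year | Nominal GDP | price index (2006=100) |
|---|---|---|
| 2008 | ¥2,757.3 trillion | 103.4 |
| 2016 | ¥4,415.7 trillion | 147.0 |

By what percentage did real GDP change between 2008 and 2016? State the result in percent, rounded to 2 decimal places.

12.65%

Deflate each year: 2008 → 2757.3/1.034 = 2666.63; 2016 → 4415.7/1.470 = 3003.88.
So real GDP changed by 3003.88/2666.63 − 1 = 0.1265, i.e. 12.65%.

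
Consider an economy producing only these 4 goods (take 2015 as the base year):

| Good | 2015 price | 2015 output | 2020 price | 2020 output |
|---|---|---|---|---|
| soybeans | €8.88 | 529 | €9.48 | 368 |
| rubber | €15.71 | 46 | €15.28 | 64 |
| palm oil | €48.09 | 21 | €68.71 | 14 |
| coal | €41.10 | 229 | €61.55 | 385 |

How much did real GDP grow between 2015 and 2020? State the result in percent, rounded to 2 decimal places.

31.11%

Real GDP 2015 = Nominal GDP 2015 = 8.88·529 + 15.71·46 + 48.09·21 + 41.10·229 = 15841.97.
Real GDP 2020 (at 2015 prices) = 8.88·368 + 15.71·64 + 48.09·14 + 41.10·385 = 20770.04.
Real growth = 20770.04/15841.97 − 1 = 0.3111.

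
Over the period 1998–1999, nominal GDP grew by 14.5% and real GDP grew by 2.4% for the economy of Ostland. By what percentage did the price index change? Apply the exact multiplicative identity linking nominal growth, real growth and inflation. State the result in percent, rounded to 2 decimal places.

11.82%

(1 + g_nom) = (1 + g_real)(1 + π), so π = 1.1450 / 1.0240 − 1 = 0.11816.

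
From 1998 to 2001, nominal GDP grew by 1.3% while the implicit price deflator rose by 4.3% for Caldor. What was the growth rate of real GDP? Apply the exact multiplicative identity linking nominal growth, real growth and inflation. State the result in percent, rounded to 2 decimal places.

(1 + g_nom) = (1 + g_real)(1 + π), so g_real = 1.0130 / 1.0430 − 1 = -0.02876.

-2.88%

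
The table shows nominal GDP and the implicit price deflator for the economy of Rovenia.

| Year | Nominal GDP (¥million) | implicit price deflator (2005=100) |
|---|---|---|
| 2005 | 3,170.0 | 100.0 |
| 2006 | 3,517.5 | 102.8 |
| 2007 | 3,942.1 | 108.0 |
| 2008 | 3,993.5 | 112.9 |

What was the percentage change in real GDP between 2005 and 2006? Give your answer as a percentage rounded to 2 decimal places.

7.94%

Real GDP 2005 = 3170.0/1.000 = 3170.00.
Real GDP 2006 = 3517.5/1.028 = 3421.69.
Change = 3421.69/3170.00 − 1 = 0.0794.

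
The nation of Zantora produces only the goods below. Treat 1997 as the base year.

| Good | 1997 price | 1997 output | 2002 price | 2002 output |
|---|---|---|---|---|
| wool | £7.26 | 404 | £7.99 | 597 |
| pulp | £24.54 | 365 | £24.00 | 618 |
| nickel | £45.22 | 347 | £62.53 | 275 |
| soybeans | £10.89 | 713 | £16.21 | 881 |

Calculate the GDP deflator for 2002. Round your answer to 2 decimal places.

Nominal GDP 2002 = 7.99·597 + 24.00·618 + 62.53·275 + 16.21·881 = 51078.79.
Real GDP 2002 (at 1997 prices) = 7.26·597 + 24.54·618 + 45.22·275 + 10.89·881 = 41529.53.
Deflator = Nominal/Real × 100 = 51078.79/41529.53 × 100 = 122.994.

122.99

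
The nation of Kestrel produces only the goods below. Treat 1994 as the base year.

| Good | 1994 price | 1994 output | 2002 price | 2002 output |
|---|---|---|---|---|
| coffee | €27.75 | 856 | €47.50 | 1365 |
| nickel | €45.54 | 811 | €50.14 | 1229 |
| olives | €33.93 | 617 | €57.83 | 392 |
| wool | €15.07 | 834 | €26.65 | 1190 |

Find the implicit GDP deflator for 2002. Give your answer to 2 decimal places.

144.58

Nominal GDP 2002 = 47.50·1365 + 50.14·1229 + 57.83·392 + 26.65·1190 = 180842.42.
Real GDP 2002 (at 1994 prices) = 27.75·1365 + 45.54·1229 + 33.93·392 + 15.07·1190 = 125081.27.
Deflator = Nominal/Real × 100 = 180842.42/125081.27 × 100 = 144.580.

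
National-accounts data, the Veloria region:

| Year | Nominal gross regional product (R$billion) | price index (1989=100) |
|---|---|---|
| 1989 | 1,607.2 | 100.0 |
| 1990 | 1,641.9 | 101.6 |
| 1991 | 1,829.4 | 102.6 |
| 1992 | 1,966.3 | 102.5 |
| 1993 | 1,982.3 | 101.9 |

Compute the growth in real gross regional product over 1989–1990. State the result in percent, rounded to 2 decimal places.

0.55%

Real gross regional product 1989 = 1607.2/1.000 = 1607.20.
Real gross regional product 1990 = 1641.9/1.016 = 1616.04.
Change = 1616.04/1607.20 − 1 = 0.0055.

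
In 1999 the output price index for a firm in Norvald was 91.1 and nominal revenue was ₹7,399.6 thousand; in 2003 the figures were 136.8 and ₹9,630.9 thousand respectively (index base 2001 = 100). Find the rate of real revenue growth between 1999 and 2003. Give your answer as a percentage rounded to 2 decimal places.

-13.33%

Real revenue 1999 = 7399.6 / 0.911 = 8122.50.
Real revenue 2003 = 9630.9 / 1.368 = 7040.13.
Real growth = 7040.13 / 8122.50 − 1 = -0.1333.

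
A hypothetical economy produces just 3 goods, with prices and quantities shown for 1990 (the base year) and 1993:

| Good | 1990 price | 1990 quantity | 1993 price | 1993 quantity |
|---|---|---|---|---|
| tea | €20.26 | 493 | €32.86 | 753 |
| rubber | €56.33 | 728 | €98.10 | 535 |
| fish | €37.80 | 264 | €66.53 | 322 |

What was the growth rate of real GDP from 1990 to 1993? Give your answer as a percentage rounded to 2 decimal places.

Real GDP 1990 = Nominal GDP 1990 = 20.26·493 + 56.33·728 + 37.80·264 = 60975.62.
Real GDP 1993 (at 1990 prices) = 20.26·753 + 56.33·535 + 37.80·322 = 57563.93.
Real growth = 57563.93/60975.62 − 1 = -0.0560.

-5.60%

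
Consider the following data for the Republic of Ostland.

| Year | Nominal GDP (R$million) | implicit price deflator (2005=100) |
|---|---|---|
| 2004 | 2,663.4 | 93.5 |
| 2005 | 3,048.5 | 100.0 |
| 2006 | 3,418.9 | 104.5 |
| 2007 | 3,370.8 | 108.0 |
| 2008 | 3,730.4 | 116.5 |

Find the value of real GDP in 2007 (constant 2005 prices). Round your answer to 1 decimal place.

Real GDP 2007 = 3370.8 / 1.080 = 3121.11.

R$3,121.1 million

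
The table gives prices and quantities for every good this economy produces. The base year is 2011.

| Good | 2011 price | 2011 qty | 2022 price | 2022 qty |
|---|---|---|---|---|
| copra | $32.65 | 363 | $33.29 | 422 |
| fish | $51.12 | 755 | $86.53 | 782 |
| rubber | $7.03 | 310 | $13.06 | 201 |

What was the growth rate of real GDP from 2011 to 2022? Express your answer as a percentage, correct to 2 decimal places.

4.83%

Real GDP 2011 = Nominal GDP 2011 = 32.65·363 + 51.12·755 + 7.03·310 = 52626.85.
Real GDP 2022 (at 2011 prices) = 32.65·422 + 51.12·782 + 7.03·201 = 55167.17.
Real growth = 55167.17/52626.85 − 1 = 0.0483.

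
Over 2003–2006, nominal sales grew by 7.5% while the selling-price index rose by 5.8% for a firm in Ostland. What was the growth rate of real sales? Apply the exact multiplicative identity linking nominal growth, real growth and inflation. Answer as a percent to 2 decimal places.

(1 + g_nom) = (1 + g_real)(1 + π), so g_real = 1.0750 / 1.0580 − 1 = 0.01607.

1.61%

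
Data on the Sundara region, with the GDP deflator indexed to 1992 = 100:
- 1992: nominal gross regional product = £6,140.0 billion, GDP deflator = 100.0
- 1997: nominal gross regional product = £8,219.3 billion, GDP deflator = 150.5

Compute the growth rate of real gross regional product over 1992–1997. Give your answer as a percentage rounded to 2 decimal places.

-11.05%

Real gross regional product 1992 = 6140.0 / 1.000 = 6140.00.
Real gross regional product 1997 = 8219.3 / 1.505 = 5461.33.
Real growth = 5461.33 / 6140.00 − 1 = -0.1105.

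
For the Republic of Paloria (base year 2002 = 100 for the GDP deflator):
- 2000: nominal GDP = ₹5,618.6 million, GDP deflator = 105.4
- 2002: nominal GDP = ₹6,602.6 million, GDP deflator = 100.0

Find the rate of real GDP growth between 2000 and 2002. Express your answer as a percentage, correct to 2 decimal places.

23.86%

Deflate each year: 2000 → 5618.6/1.054 = 5330.74; 2002 → 6602.6/1.000 = 6602.60.
So real GDP changed by 6602.60/5330.74 − 1 = 0.2386, i.e. 23.86%.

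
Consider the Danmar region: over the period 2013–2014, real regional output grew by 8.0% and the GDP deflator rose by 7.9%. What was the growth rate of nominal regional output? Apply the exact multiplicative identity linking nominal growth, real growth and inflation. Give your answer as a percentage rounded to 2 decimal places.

(1 + g_nom) = (1 + g_real)(1 + π) = 1.0800 × 1.0790 = 1.16532.

16.53%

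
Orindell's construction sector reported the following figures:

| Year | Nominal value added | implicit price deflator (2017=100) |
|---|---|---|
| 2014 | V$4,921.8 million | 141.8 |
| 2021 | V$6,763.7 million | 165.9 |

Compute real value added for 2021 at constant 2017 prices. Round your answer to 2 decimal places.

V$4,076.97 million

Real value added = Nominal / (implicit price deflator/100) = 6763.7 / 1.659 = 4076.97.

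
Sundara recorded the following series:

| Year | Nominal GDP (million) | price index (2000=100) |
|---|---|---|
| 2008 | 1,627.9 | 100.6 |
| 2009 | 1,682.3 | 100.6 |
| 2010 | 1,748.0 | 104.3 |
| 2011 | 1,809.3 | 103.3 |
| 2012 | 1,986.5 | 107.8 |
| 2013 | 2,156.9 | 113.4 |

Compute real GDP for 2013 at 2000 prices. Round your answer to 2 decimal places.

Real GDP 2013 = 2156.9 / 1.134 = 1902.03.

1,902.03 million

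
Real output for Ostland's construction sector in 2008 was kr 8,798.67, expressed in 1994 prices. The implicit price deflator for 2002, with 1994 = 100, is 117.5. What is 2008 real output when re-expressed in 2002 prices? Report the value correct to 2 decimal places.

Real output in 2002 prices = Real output in 1994 prices × (P_2002/P_1994) = 8798.67 × 1.175 = 10338.44.

kr 10,338.44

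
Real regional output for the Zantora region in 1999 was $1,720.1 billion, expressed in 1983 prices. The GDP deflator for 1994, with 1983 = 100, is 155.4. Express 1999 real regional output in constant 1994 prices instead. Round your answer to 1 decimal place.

Real regional output in 1994 prices = Real regional output in 1983 prices × (P_1994/P_1983) = 1720.1 × 1.554 = 2673.04.

$2,673.0 billion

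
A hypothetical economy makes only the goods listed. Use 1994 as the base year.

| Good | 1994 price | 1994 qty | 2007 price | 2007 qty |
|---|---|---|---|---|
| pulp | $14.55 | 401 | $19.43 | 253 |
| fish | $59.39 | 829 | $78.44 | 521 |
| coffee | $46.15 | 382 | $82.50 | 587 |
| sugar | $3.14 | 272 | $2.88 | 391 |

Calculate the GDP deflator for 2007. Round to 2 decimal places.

151.47

Nominal GDP 2007 = 19.43·253 + 78.44·521 + 82.50·587 + 2.88·391 = 95336.61.
Real GDP 2007 (at 1994 prices) = 14.55·253 + 59.39·521 + 46.15·587 + 3.14·391 = 62941.13.
Deflator = Nominal/Real × 100 = 95336.61/62941.13 × 100 = 151.469.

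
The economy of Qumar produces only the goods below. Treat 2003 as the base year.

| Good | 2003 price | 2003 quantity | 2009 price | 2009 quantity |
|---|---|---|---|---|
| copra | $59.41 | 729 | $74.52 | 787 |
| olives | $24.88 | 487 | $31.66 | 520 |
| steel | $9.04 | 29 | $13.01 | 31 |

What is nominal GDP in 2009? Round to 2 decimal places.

$75513.75

Nominal GDP 2009 = Σ (p_2009 × q_2009) = 74.52·787 + 31.66·520 + 13.01·31 = 75513.75.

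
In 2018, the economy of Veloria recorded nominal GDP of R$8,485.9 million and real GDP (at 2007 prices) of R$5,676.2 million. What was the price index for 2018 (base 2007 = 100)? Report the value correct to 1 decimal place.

149.5

price index = (Nominal / Real) × 100 = 8485.9 / 5676.2 × 100 = 149.50.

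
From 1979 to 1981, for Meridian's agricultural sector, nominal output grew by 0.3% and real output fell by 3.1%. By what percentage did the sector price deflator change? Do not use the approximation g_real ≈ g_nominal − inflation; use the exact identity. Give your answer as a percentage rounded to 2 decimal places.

3.51%

(1 + g_nom) = (1 + g_real)(1 + π), so π = 1.0030 / 0.9690 − 1 = 0.03509.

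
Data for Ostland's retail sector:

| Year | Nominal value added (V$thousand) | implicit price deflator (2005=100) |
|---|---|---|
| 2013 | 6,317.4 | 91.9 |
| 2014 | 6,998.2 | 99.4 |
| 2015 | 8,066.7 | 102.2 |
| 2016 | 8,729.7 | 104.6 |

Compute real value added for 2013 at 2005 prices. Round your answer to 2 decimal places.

Real value added 2013 = 6317.4 / 0.919 = 6874.21.

V$6,874.21 thousand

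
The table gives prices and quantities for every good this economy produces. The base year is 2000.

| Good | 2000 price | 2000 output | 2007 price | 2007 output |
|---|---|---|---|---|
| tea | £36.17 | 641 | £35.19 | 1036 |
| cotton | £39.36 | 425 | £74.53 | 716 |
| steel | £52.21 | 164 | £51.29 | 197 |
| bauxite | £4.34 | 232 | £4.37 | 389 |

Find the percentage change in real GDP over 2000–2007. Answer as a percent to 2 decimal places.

Real GDP 2000 = Nominal GDP 2000 = 36.17·641 + 39.36·425 + 52.21·164 + 4.34·232 = 49482.29.
Real GDP 2007 (at 2000 prices) = 36.17·1036 + 39.36·716 + 52.21·197 + 4.34·389 = 77627.51.
Real growth = 77627.51/49482.29 − 1 = 0.5688.

56.88%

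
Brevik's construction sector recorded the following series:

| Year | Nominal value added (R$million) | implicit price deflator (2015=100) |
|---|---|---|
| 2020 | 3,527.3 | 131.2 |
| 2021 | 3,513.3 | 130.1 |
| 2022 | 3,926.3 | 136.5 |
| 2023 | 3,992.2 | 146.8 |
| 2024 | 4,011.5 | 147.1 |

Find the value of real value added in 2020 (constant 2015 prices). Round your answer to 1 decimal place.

Real value added 2020 = 3527.3 / 1.312 = 2688.49.

R$2,688.5 million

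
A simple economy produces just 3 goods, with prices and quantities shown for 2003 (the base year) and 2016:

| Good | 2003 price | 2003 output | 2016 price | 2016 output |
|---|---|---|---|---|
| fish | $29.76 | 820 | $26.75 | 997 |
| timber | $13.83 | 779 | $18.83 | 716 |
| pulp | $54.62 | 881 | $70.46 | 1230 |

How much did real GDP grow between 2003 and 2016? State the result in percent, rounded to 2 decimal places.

Real GDP 2003 = Nominal GDP 2003 = 29.76·820 + 13.83·779 + 54.62·881 = 83296.99.
Real GDP 2016 (at 2003 prices) = 29.76·997 + 13.83·716 + 54.62·1230 = 106755.60.
Real growth = 106755.60/83296.99 − 1 = 0.2816.

28.16%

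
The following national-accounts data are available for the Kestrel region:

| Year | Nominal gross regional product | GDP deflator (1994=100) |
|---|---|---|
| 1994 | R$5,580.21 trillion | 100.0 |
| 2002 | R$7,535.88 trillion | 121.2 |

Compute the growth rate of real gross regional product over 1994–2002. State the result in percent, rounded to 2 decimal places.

Real gross regional product 1994 = 5580.21 / 1.000 = 5580.21.
Real gross regional product 2002 = 7535.88 / 1.212 = 6217.72.
Real growth = 6217.72 / 5580.21 − 1 = 0.1142.

11.42%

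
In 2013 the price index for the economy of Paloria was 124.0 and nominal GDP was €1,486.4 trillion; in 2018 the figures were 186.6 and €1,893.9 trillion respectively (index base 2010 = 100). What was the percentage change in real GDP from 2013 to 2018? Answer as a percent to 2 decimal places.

Deflate each year: 2013 → 1486.4/1.240 = 1198.71; 2018 → 1893.9/1.866 = 1014.95.
So real GDP changed by 1014.95/1198.71 − 1 = -0.1533, i.e. -15.33%.

-15.33%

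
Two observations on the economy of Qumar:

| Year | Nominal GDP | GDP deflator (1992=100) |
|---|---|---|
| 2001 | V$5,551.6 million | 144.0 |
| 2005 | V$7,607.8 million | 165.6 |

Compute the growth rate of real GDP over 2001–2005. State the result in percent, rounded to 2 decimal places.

Real GDP 2001 = 5551.6 / 1.440 = 3855.28.
Real GDP 2005 = 7607.8 / 1.656 = 4594.08.
Real growth = 4594.08 / 3855.28 − 1 = 0.1916.

19.16%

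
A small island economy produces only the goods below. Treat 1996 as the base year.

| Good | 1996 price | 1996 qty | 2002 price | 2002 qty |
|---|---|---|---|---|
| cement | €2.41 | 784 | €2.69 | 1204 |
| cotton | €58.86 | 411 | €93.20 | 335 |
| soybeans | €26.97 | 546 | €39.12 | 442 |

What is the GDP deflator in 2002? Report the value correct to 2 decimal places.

149.83

Nominal GDP 2002 = 2.69·1204 + 93.20·335 + 39.12·442 = 51751.80.
Real GDP 2002 (at 1996 prices) = 2.41·1204 + 58.86·335 + 26.97·442 = 34540.48.
Deflator = Nominal/Real × 100 = 51751.80/34540.48 × 100 = 149.829.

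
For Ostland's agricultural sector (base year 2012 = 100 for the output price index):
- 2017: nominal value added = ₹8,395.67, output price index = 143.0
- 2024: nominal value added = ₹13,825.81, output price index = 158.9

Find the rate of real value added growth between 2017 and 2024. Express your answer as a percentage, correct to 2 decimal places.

Deflate each year: 2017 → 8395.67/1.430 = 5871.10; 2024 → 13825.81/1.589 = 8700.95.
So real value added changed by 8700.95/5871.10 − 1 = 0.4820, i.e. 48.20%.

48.20%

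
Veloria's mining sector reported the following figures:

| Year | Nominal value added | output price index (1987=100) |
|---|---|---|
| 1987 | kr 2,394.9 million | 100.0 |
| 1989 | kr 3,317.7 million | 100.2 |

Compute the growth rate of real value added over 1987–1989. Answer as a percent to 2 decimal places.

38.26%

Deflate each year: 1987 → 2394.9/1.000 = 2394.90; 1989 → 3317.7/1.002 = 3311.08.
So real value added changed by 3311.08/2394.90 − 1 = 0.3826, i.e. 38.26%.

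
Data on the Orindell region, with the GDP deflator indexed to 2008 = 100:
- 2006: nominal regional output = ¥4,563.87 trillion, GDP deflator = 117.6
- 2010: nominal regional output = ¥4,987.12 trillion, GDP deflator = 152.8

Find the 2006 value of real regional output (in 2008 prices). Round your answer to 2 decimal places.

¥3,880.84 trillion

Real regional output = Nominal / (GDP deflator/100) = 4563.87 / 1.176 = 3880.84.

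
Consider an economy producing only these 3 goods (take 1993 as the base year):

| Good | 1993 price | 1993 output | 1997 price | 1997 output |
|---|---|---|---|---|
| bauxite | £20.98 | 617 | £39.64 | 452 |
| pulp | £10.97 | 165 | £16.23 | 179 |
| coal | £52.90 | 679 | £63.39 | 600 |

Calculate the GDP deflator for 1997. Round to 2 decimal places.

136.28

Nominal GDP 1997 = 39.64·452 + 16.23·179 + 63.39·600 = 58856.45.
Real GDP 1997 (at 1993 prices) = 20.98·452 + 10.97·179 + 52.90·600 = 43186.59.
Deflator = Nominal/Real × 100 = 58856.45/43186.59 × 100 = 136.284.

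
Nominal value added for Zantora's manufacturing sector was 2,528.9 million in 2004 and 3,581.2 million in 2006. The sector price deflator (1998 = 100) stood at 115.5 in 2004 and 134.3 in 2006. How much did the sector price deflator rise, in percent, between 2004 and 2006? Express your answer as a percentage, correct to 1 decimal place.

Price-level change = 134.3 / 115.5 − 1 = 0.1628.

16.3%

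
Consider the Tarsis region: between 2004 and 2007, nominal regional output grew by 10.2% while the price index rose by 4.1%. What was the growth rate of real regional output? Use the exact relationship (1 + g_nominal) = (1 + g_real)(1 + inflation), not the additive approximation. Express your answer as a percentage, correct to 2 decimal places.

(1 + g_nom) = (1 + g_real)(1 + π), so g_real = 1.1020 / 1.0410 − 1 = 0.05860.

5.86%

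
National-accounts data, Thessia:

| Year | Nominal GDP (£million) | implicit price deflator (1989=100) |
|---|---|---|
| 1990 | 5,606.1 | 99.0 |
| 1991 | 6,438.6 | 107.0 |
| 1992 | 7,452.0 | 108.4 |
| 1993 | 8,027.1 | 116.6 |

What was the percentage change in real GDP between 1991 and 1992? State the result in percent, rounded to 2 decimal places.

Real GDP 1991 = 6438.6/1.070 = 6017.38.
Real GDP 1992 = 7452.0/1.084 = 6874.54.
Change = 6874.54/6017.38 − 1 = 0.1424.

14.24%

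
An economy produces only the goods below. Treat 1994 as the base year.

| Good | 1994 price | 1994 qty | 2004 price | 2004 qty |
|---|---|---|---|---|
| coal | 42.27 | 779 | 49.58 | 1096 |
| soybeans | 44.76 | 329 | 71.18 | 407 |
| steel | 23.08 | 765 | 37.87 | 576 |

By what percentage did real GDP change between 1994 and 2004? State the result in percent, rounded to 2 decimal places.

19.18%

Real GDP 1994 = Nominal GDP 1994 = 42.27·779 + 44.76·329 + 23.08·765 = 65310.57.
Real GDP 2004 (at 1994 prices) = 42.27·1096 + 44.76·407 + 23.08·576 = 77839.32.
Real growth = 77839.32/65310.57 − 1 = 0.1918.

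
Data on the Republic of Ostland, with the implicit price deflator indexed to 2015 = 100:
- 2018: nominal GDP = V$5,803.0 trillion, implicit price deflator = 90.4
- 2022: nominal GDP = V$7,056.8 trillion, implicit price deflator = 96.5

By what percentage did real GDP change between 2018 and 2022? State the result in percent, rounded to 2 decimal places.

Real GDP 2018 = 5803.0 / 0.904 = 6419.25.
Real GDP 2022 = 7056.8 / 0.965 = 7312.75.
Real growth = 7312.75 / 6419.25 − 1 = 0.1392.

13.92%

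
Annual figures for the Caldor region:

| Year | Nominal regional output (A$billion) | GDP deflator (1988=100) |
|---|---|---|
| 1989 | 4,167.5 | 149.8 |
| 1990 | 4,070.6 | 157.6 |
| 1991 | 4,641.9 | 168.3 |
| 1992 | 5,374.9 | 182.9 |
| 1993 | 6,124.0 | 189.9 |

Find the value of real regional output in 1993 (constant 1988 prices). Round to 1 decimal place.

A$3,224.9 billion

Real regional output 1993 = 6124.0 / 1.899 = 3224.86.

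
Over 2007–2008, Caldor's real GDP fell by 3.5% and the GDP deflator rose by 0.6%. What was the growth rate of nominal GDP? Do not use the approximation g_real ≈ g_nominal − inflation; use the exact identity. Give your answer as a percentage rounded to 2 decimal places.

(1 + g_nom) = (1 + g_real)(1 + π) = 0.9650 × 1.0060 = 0.97079.

-2.92%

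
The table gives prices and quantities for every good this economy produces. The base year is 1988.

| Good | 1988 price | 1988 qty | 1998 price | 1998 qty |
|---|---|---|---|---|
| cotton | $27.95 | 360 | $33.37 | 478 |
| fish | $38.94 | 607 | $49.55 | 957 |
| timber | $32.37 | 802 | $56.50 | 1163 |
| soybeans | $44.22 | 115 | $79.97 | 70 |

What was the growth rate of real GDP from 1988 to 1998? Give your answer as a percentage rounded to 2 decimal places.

41.12%

Real GDP 1988 = Nominal GDP 1988 = 27.95·360 + 38.94·607 + 32.37·802 + 44.22·115 = 64744.62.
Real GDP 1998 (at 1988 prices) = 27.95·478 + 38.94·957 + 32.37·1163 + 44.22·70 = 91367.39.
Real growth = 91367.39/64744.62 − 1 = 0.4112.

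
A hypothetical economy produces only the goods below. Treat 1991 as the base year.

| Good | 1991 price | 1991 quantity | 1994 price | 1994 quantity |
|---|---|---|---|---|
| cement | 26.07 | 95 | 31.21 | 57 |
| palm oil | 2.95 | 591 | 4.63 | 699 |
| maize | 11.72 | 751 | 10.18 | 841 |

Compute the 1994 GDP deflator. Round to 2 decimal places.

Nominal GDP 1994 = 31.21·57 + 4.63·699 + 10.18·841 = 13576.72.
Real GDP 1994 (at 1991 prices) = 26.07·57 + 2.95·699 + 11.72·841 = 13404.56.
Deflator = Nominal/Real × 100 = 13576.72/13404.56 × 100 = 101.284.

101.28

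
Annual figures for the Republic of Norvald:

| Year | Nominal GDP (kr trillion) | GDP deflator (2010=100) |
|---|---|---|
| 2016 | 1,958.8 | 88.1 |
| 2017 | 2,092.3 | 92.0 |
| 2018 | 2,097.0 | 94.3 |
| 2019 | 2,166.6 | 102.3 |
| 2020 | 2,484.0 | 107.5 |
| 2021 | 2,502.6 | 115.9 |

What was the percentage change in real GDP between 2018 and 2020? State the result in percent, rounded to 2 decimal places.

Real GDP 2018 = 2097.0/0.943 = 2223.75.
Real GDP 2020 = 2484.0/1.075 = 2310.70.
Change = 2310.70/2223.75 − 1 = 0.0391.

3.91%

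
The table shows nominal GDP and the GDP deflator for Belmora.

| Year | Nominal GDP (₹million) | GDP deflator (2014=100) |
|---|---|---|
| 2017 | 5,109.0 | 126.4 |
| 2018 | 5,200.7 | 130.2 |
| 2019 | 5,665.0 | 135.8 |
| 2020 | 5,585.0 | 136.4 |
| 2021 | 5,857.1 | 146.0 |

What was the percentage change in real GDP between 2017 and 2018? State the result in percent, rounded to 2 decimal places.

-1.18%

Real GDP 2017 = 5109.0/1.264 = 4041.93.
Real GDP 2018 = 5200.7/1.302 = 3994.39.
Change = 3994.39/4041.93 − 1 = -0.0118.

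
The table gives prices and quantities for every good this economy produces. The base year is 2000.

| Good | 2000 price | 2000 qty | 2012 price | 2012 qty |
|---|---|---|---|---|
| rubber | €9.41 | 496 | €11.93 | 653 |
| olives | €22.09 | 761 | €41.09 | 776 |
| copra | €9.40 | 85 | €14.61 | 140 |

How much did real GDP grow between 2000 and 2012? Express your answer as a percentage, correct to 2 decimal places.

10.44%

Real GDP 2000 = Nominal GDP 2000 = 9.41·496 + 22.09·761 + 9.40·85 = 22276.85.
Real GDP 2012 (at 2000 prices) = 9.41·653 + 22.09·776 + 9.40·140 = 24602.57.
Real growth = 24602.57/22276.85 − 1 = 0.1044.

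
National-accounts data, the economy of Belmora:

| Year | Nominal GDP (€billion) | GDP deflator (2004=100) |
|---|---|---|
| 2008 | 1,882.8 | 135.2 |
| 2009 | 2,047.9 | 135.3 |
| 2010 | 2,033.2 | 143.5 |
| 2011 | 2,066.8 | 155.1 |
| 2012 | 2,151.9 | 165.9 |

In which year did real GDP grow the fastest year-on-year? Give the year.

2009: real = 2047.9/1.353 = 1513.60; growth vs 2008 (1392.60) = 8.69%.
2010: real = 2033.2/1.435 = 1416.86; growth vs 2009 (1513.60) = -6.39%.
2011: real = 2066.8/1.551 = 1332.56; growth vs 2010 (1416.86) = -5.95%.
2012: real = 2151.9/1.659 = 1297.11; growth vs 2011 (1332.56) = -2.66%.

2009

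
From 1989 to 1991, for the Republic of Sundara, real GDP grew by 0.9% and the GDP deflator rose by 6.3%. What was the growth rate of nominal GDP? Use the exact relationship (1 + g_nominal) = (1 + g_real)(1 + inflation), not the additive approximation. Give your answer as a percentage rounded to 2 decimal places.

7.26%

(1 + g_nom) = (1 + g_real)(1 + π) = 1.0090 × 1.0630 = 1.07257.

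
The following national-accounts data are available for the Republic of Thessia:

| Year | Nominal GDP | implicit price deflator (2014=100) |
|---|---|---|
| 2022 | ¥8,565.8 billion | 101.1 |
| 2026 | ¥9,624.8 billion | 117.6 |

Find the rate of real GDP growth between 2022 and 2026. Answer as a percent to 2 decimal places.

Deflate each year: 2022 → 8565.8/1.011 = 8472.60; 2026 → 9624.8/1.176 = 8184.35.
So real GDP changed by 8184.35/8472.60 − 1 = -0.0340, i.e. -3.40%.

-3.40%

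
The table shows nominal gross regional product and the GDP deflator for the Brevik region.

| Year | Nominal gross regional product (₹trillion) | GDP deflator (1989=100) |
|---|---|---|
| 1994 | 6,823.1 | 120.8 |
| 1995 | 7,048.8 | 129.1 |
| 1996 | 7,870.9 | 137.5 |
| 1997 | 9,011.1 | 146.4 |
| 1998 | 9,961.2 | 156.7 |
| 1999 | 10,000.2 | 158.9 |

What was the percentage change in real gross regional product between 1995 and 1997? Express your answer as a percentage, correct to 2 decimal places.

Real gross regional product 1995 = 7048.8/1.291 = 5459.95.
Real gross regional product 1997 = 9011.1/1.464 = 6155.12.
Change = 6155.12/5459.95 − 1 = 0.1273.

12.73%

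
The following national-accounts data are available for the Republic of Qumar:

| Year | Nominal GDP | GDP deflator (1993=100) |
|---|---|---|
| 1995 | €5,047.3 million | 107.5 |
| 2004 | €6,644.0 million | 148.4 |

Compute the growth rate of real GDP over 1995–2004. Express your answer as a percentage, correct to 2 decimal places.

Real GDP 1995 = 5047.3 / 1.075 = 4695.16.
Real GDP 2004 = 6644.0 / 1.484 = 4477.09.
Real growth = 4477.09 / 4695.16 − 1 = -0.0464.

-4.64%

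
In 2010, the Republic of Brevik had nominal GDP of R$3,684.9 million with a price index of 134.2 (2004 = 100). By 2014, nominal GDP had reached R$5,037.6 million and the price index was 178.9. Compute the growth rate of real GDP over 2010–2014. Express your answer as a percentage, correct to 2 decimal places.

2.55%

Deflate each year: 2010 → 3684.9/1.342 = 2745.83; 2014 → 5037.6/1.789 = 2815.87.
So real GDP changed by 2815.87/2745.83 − 1 = 0.0255, i.e. 2.55%.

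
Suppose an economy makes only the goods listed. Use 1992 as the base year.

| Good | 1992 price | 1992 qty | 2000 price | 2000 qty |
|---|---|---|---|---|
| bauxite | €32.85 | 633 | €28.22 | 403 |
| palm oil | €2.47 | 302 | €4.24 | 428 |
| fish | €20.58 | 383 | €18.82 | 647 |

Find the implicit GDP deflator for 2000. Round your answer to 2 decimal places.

Nominal GDP 2000 = 28.22·403 + 4.24·428 + 18.82·647 = 25363.92.
Real GDP 2000 (at 1992 prices) = 32.85·403 + 2.47·428 + 20.58·647 = 27610.97.
Deflator = Nominal/Real × 100 = 25363.92/27610.97 × 100 = 91.862.

91.86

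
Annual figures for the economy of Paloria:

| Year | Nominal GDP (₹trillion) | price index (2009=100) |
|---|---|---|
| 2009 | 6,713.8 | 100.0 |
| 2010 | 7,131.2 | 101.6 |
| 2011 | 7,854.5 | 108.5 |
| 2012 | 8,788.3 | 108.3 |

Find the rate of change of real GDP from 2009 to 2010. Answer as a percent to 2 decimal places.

Real GDP 2009 = 6713.8/1.000 = 6713.80.
Real GDP 2010 = 7131.2/1.016 = 7018.90.
Change = 7018.90/6713.80 − 1 = 0.0454.

4.54%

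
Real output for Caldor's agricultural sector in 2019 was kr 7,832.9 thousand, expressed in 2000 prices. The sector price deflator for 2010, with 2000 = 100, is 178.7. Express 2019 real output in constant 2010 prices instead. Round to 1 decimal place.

Real output in 2010 prices = Real output in 2000 prices × (P_2010/P_2000) = 7832.9 × 1.787 = 13997.39.

kr 13,997.4 thousand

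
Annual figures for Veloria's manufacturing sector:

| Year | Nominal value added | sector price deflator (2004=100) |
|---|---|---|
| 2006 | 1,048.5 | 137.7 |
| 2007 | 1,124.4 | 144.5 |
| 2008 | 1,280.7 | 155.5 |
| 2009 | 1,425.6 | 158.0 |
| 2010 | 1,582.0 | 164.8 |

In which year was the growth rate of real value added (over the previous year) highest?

2009

2007: real = 1124.4/1.445 = 778.13; growth vs 2006 (761.44) = 2.19%.
2008: real = 1280.7/1.555 = 823.60; growth vs 2007 (778.13) = 5.84%.
2009: real = 1425.6/1.580 = 902.28; growth vs 2008 (823.60) = 9.55%.
2010: real = 1582.0/1.648 = 959.95; growth vs 2009 (902.28) = 6.39%.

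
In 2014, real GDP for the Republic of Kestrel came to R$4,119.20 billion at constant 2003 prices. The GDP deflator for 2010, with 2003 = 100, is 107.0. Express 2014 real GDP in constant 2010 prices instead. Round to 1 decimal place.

R$4,407.5 billion

Real GDP in 2010 prices = Real GDP in 2003 prices × (P_2010/P_2003) = 4119.20 × 1.070 = 4407.54.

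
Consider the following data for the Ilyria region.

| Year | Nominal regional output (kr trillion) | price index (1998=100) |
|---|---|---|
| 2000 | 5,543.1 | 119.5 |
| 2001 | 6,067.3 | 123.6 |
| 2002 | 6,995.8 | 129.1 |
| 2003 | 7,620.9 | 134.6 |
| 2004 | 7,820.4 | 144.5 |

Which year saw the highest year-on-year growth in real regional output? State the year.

2002

2001: real = 6067.3/1.236 = 4908.82; growth vs 2000 (4638.58) = 5.83%.
2002: real = 6995.8/1.291 = 5418.90; growth vs 2001 (4908.82) = 10.39%.
2003: real = 7620.9/1.346 = 5661.89; growth vs 2002 (5418.90) = 4.48%.
2004: real = 7820.4/1.445 = 5412.04; growth vs 2003 (5661.89) = -4.41%.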